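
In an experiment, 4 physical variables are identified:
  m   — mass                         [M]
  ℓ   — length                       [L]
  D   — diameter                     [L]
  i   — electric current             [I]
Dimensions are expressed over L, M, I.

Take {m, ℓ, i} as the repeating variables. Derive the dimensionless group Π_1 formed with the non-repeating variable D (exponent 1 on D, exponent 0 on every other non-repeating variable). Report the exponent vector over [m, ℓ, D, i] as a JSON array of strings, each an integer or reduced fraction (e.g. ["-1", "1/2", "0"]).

Exponent matrix [L,M,I] × [m,ℓ,D,i]:
  L: [ 0  1  1  0]
  M: [ 1  0  0  0]
  I: [ 0  0  0  1]
RREF → pivots at {m,ℓ,i} ⇒ r = 3
Pivot set = {m,ℓ,i}, free = {D}
RREF:
  r0: [   1    0    0    0]
  r1: [   0    1    1    0]
  r2: [   0    0    0    1]
Fix exponent of D at 1; solve each RREF row for its pivot's exponent:
  r0: exp(m) + (0)·1 = 0 ⇒ exp(m) = 0
  r1: exp(ℓ) + (1)·1 = 0 ⇒ exp(ℓ) = -1
  r2: exp(i) + (0)·1 = 0 ⇒ exp(i) = 0
Π_1 = ℓ^-1 · D

["0", "-1", "1", "0"]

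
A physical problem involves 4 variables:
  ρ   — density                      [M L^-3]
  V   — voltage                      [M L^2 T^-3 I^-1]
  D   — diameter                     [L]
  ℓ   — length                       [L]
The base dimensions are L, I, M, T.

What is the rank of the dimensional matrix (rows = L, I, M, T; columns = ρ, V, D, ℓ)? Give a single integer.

3

Dimensional matrix (L×I×M×T by ρ×V×D×ℓ):
  L: [-3  2  1  1]
  I: [ 0 -1  0  0]
  M: [ 1  1  0  0]
  T: [ 0 -3  0  0]
RREF → pivots at {ρ,V,D} ⇒ r = 3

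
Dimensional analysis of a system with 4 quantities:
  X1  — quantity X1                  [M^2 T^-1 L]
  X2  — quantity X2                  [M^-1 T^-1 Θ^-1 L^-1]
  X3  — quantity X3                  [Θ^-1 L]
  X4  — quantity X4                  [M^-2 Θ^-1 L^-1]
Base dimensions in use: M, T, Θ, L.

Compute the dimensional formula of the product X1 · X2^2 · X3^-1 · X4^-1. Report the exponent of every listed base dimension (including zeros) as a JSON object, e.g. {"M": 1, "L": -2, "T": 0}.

Dimensional matrix (M×T×Θ×L by X1×X2×X3×X4):
  M: [ 2 -1  0 -2]
  T: [-1 -1  0  0]
  Θ: [ 0 -1 -1 -1]
  L: [ 1 -1  1 -1]
  [M]: (1)·2+(2)·-1+(-1)·0+(-1)·-2 = 2
  [T]: (1)·-1+(2)·-1+(-1)·0+(-1)·0 = -3
  [Θ]: (1)·0+(2)·-1+(-1)·-1+(-1)·-1 = 0
  [L]: (1)·1+(2)·-1+(-1)·1+(-1)·-1 = -1
⇒ M^2 T^-3 L^-1

{"M": 2, "T": -3, "Θ": 0, "L": -1}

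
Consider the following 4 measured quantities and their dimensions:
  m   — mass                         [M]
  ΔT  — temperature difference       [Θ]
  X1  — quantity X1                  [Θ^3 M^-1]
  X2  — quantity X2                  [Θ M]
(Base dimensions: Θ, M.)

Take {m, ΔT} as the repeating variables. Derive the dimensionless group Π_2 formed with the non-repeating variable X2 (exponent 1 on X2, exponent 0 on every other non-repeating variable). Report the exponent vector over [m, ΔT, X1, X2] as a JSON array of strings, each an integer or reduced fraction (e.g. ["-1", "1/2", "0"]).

Dimensional matrix (Θ×M by m×ΔT×X1×X2):
  Θ: [ 0  1  3  1]
  M: [ 1  0 -1  1]
Row reduction gives pivot columns m,ΔT; rank = 2
Pivot set = {m,ΔT}, free = {X1,X2}
RREF:
  r0: [   1    0   -1    1]
  r1: [   0    1    3    1]
Fix exponent of X2 at 1, X1 at 0; solve each RREF row for its pivot's exponent:
  r0: exp(m) + (1)·1 = 0 ⇒ exp(m) = -1
  r1: exp(ΔT) + (1)·1 = 0 ⇒ exp(ΔT) = -1
Π_2 = m^-1 · ΔT^-1 · X2

["-1", "-1", "0", "1"]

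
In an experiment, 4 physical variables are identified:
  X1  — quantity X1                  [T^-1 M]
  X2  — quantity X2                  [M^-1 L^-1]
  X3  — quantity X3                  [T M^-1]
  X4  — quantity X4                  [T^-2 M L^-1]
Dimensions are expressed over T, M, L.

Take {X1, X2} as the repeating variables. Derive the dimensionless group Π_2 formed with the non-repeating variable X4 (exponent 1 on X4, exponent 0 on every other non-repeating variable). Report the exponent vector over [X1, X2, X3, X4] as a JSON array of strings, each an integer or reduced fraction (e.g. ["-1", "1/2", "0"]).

["-2", "-1", "0", "1"]

Write exponents as rows T,M,L / cols X1,X2,X3,X4:
  T: [-1  0  1 -2]
  M: [ 1 -1 -1  1]
  L: [ 0 -1  0 -1]
Row reduction gives pivot columns X1,X2; rank = 2
Pivot set = {X1,X2}, free = {X3,X4}
RREF:
  r0: [   1    0   -1    2]
  r1: [   0    1    0    1]
  r2: [   0    0    0    0]
Fix exponent of X4 at 1, X3 at 0; solve each RREF row for its pivot's exponent:
  r0: exp(X1) + (2)·1 = 0 ⇒ exp(X1) = -2
  r1: exp(X2) + (1)·1 = 0 ⇒ exp(X2) = -1
Π_2 = X1^-2 · X2^-1 · X4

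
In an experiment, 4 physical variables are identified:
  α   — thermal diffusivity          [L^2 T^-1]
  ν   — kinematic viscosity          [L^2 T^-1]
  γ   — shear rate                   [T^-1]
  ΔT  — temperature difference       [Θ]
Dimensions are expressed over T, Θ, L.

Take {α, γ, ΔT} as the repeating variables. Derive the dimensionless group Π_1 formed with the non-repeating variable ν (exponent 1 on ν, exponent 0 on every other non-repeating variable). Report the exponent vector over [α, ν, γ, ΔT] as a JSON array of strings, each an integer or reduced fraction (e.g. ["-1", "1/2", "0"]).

Write exponents as rows T,Θ,L / cols α,ν,γ,ΔT:
  T: [-1 -1 -1  0]
  Θ: [ 0  0  0  1]
  L: [ 2  2  0  0]
Echelon form has 3 nonzero rows (pivots: α,γ,ΔT)
Pivot set = {α,γ,ΔT}, free = {ν}
RREF:
  r0: [   1    1    0    0]
  r1: [   0    0    1    0]
  r2: [   0    0    0    1]
Fix exponent of ν at 1; solve each RREF row for its pivot's exponent:
  r0: exp(α) + (1)·1 = 0 ⇒ exp(α) = -1
  r1: exp(γ) + (0)·1 = 0 ⇒ exp(γ) = 0
  r2: exp(ΔT) + (0)·1 = 0 ⇒ exp(ΔT) = 0
Π_1 = α^-1 · ν

["-1", "1", "0", "0"]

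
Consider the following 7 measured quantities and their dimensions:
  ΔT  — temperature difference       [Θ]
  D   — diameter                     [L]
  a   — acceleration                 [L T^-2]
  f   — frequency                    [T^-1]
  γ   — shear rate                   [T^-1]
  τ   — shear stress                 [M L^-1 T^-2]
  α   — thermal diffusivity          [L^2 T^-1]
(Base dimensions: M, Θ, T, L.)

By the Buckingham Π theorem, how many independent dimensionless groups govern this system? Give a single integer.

Exponent matrix [M,Θ,T,L] × [ΔT,D,a,f,γ,τ,α]:
  M: [ 0  0  0  0  0  1  0]
  Θ: [ 1  0  0  0  0  0  0]
  T: [ 0  0 -2 -1 -1 -2 -1]
  L: [ 0  1  1  0  0 -1  2]
Row reduction gives pivot columns ΔT,D,a,τ; rank = 4
Π count = n − r = 7 − 4 = 3

3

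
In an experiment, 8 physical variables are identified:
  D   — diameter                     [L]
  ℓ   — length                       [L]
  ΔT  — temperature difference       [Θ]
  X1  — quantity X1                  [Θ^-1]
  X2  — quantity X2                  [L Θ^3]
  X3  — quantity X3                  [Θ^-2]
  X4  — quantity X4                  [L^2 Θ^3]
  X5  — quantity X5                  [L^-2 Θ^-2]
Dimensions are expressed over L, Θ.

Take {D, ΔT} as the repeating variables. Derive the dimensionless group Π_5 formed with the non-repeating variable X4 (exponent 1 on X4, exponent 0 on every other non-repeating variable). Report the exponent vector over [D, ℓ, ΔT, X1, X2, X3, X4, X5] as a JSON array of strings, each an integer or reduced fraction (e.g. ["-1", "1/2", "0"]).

["-2", "0", "-3", "0", "0", "0", "1", "0"]

Write exponents as rows L,Θ / cols D,ℓ,ΔT,X1,X2,X3,X4,X5:
  L: [ 1  1  0  0  1  0  2 -2]
  Θ: [ 0  0  1 -1  3 -2  3 -2]
Echelon form has 2 nonzero rows (pivots: D,ΔT)
Pivot set = {D,ΔT}, free = {ℓ,X1,X2,X3,X4,X5}
RREF:
  r0: [   1    1    0    0    1    0    2   -2]
  r1: [   0    0    1   -1    3   -2    3   -2]
Fix exponent of X4 at 1, ℓ at 0, X1 at 0, X2 at 0, X3 at 0, X5 at 0; solve each RREF row for its pivot's exponent:
  r0: exp(D) + (2)·1 = 0 ⇒ exp(D) = -2
  r1: exp(ΔT) + (3)·1 = 0 ⇒ exp(ΔT) = -3
Π_5 = D^-2 · ΔT^-3 · X4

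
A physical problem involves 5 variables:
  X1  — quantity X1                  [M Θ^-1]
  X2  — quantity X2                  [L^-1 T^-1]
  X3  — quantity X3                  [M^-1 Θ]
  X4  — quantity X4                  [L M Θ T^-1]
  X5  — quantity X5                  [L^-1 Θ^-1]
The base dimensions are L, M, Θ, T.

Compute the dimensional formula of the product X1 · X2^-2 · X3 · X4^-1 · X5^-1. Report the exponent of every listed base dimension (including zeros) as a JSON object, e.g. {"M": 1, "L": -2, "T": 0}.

Write exponents as rows L,M,Θ,T / cols X1,X2,X3,X4,X5:
  L: [ 0 -1  0  1 -1]
  M: [ 1  0 -1  1  0]
  Θ: [-1  0  1  1 -1]
  T: [ 0 -1  0 -1  0]
  [L]: (1)·0+(-2)·-1+(1)·0+(-1)·1+(-1)·-1 = 2
  [M]: (1)·1+(-2)·0+(1)·-1+(-1)·1+(-1)·0 = -1
  [Θ]: (1)·-1+(-2)·0+(1)·1+(-1)·1+(-1)·-1 = 0
  [T]: (1)·0+(-2)·-1+(1)·0+(-1)·-1+(-1)·0 = 3
⇒ L^2 M^-1 T^3

{"L": 2, "M": -1, "Θ": 0, "T": 3}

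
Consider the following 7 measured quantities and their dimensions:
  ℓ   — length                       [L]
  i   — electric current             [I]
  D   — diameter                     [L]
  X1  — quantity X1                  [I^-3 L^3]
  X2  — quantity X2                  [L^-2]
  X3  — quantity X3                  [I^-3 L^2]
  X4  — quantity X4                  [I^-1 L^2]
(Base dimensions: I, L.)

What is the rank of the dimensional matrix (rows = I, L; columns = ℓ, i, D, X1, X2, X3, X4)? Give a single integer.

Write exponents as rows I,L / cols ℓ,i,D,X1,X2,X3,X4:
  I: [ 0  1  0 -3  0 -3 -1]
  L: [ 1  0  1  3 -2  2  2]
RREF → pivots at {ℓ,i} ⇒ r = 2

2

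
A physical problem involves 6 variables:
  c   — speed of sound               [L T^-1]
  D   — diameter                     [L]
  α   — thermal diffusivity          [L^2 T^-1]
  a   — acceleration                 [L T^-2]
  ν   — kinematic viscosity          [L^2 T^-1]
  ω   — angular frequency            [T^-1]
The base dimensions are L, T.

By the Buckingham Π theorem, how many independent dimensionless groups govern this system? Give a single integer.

4

Dimensional matrix (L×T by c×D×α×a×ν×ω):
  L: [ 1  1  2  1  2  0]
  T: [-1  0 -1 -2 -1 -1]
RREF → pivots at {c,D} ⇒ r = 2
n=6, r=2 ⇒ 4 dimensionless groups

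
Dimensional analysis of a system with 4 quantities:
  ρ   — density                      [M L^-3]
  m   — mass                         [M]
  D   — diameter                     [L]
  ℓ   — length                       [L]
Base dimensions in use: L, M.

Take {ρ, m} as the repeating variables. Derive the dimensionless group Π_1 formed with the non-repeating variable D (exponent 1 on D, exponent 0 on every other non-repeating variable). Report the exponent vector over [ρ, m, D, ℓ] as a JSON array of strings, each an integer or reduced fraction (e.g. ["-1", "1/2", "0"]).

Dimensional matrix (L×M by ρ×m×D×ℓ):
  L: [-3  0  1  1]
  M: [ 1  1  0  0]
Row reduction gives pivot columns ρ,m; rank = 2
Repeat: ρ,m; free: D,ℓ
RREF:
  r0: [   1    0 -1/3 -1/3]
  r1: [   0    1  1/3  1/3]
Fix exponent of D at 1, ℓ at 0; solve each RREF row for its pivot's exponent:
  r0: exp(ρ) + (-1/3)·1 = 0 ⇒ exp(ρ) = 1/3
  r1: exp(m) + (1/3)·1 = 0 ⇒ exp(m) = -1/3
Π_1 = ρ^(1/3) · m^(-1/3) · D

["1/3", "-1/3", "1", "0"]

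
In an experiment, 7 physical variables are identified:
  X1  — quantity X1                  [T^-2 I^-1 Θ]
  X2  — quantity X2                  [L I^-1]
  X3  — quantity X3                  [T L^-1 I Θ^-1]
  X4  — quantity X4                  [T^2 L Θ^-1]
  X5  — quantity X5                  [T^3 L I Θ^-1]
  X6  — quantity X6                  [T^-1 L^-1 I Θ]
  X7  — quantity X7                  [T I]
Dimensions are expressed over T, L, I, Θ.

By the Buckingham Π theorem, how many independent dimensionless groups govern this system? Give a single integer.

Dimensional matrix (T×L×I×Θ by X1×X2×X3×X4×X5×X6×X7):
  T: [-2  0  1  2  3 -1  1]
  L: [ 0  1 -1  1  1 -1  0]
  I: [-1 -1  1  0  1  1  1]
  Θ: [ 1  0 -1 -1 -1  1  0]
RREF → pivots at {X1,X2,X3} ⇒ r = 3
Π count = n − r = 7 − 3 = 4

4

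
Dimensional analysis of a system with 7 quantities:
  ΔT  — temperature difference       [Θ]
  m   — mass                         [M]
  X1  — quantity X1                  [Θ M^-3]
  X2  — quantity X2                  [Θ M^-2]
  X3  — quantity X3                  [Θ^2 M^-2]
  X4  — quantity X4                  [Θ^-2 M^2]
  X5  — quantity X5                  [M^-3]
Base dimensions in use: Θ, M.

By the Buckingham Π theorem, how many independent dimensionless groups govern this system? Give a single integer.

5

Dimensional matrix (Θ×M by ΔT×m×X1×X2×X3×X4×X5):
  Θ: [ 1  0  1  1  2 -2  0]
  M: [ 0  1 -3 -2 -2  2 -3]
RREF → pivots at {ΔT,m} ⇒ r = 2
n=7, r=2 ⇒ 5 dimensionless groups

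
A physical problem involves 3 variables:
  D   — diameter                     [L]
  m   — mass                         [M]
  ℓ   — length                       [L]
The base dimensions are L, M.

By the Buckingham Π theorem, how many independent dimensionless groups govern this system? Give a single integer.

Exponent matrix [L,M] × [D,m,ℓ]:
  L: [ 1  0  1]
  M: [ 0  1  0]
Echelon form has 2 nonzero rows (pivots: D,m)
Π count = n − r = 3 − 2 = 1

1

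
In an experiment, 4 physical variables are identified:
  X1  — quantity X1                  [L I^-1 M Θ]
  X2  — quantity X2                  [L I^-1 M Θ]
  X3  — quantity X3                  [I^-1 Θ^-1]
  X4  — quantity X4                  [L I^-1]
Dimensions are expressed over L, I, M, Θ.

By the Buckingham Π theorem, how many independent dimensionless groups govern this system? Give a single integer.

1

Dimensional matrix (L×I×M×Θ by X1×X2×X3×X4):
  L: [ 1  1  0  1]
  I: [-1 -1 -1 -1]
  M: [ 1  1  0  0]
  Θ: [ 1  1 -1  0]
Row reduction gives pivot columns X1,X3,X4; rank = 3
4 vars − rank 3 = 1 Π group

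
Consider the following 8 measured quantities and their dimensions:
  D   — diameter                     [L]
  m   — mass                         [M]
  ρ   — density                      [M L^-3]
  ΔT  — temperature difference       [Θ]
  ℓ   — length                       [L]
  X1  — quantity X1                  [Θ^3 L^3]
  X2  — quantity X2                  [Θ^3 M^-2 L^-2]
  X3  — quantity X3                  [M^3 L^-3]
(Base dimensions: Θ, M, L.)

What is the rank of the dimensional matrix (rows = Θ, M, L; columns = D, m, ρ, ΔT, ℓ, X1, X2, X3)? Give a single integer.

3

Dimensional matrix (Θ×M×L by D×m×ρ×ΔT×ℓ×X1×X2×X3):
  Θ: [ 0  0  0  1  0  3  3  0]
  M: [ 0  1  1  0  0  0 -2  3]
  L: [ 1  0 -3  0  1  3 -2 -3]
RREF → pivots at {D,m,ΔT} ⇒ r = 3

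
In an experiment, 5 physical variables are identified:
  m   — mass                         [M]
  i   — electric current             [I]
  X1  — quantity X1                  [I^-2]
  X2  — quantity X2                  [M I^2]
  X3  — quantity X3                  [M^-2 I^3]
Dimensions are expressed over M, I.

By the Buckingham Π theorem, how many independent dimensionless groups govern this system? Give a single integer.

Write exponents as rows M,I / cols m,i,X1,X2,X3:
  M: [ 1  0  0  1 -2]
  I: [ 0  1 -2  2  3]
Row reduction gives pivot columns m,i; rank = 2
5 vars − rank 2 = 3 Π groups

3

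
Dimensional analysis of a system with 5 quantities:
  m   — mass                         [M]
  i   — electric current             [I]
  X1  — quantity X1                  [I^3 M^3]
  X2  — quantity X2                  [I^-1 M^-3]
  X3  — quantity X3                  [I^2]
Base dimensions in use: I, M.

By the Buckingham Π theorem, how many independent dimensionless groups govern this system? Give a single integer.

Write exponents as rows I,M / cols m,i,X1,X2,X3:
  I: [ 0  1  3 -1  2]
  M: [ 1  0  3 -3  0]
RREF → pivots at {m,i} ⇒ r = 2
Π count = n − r = 5 − 2 = 3

3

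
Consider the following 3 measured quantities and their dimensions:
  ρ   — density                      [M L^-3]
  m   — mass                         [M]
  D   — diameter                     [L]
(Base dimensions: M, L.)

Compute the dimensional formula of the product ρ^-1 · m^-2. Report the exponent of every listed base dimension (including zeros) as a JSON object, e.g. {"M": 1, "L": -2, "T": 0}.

Dimensional matrix (M×L by ρ×m×D):
  M: [ 1  1  0]
  L: [-3  0  1]
  [M]: (-1)·1+(-2)·1 = -3
  [L]: (-1)·-3+(-2)·0 = 3
⇒ M^-3 L^3

{"M": -3, "L": 3}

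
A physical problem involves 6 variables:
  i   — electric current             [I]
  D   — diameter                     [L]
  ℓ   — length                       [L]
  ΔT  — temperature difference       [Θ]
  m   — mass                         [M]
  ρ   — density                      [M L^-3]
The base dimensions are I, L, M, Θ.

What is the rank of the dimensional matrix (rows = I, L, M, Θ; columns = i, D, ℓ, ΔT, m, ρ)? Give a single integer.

Dimensional matrix (I×L×M×Θ by i×D×ℓ×ΔT×m×ρ):
  I: [ 1  0  0  0  0  0]
  L: [ 0  1  1  0  0 -3]
  M: [ 0  0  0  0  1  1]
  Θ: [ 0  0  0  1  0  0]
Row reduction gives pivot columns i,D,ΔT,m; rank = 4

4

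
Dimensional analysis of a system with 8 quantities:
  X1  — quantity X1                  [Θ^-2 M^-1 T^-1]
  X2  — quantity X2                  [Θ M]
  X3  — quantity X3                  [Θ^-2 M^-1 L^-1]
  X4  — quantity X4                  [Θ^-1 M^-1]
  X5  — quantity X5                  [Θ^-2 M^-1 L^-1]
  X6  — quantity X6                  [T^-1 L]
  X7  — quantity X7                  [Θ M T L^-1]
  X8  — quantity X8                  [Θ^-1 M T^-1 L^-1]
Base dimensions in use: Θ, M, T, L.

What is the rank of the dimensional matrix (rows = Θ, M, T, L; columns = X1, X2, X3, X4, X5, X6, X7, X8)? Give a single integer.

Exponent matrix [Θ,M,T,L] × [X1,X2,X3,X4,X5,X6,X7,X8]:
  Θ: [-2  1 -2 -1 -2  0  1 -1]
  M: [-1  1 -1 -1 -1  0  1  1]
  T: [-1  0  0  0  0 -1  1 -1]
  L: [ 0  0 -1  0 -1  1 -1 -1]
Row reduction gives pivot columns X1,X2,X3; rank = 3

3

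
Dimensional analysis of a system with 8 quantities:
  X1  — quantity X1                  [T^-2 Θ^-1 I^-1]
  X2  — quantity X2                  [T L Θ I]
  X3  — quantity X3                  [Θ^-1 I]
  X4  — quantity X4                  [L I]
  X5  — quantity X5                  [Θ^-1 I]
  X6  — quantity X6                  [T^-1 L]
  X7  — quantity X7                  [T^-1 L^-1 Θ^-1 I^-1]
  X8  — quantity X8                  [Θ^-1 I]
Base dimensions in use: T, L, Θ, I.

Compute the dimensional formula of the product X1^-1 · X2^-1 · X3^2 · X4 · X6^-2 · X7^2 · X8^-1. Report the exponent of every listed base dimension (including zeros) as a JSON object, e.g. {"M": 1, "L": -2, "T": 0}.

Exponent matrix [T,L,Θ,I] × [X1,X2,X3,X4,X5,X6,X7,X8]:
  T: [-2  1  0  0  0 -1 -1  0]
  L: [ 0  1  0  1  0  1 -1  0]
  Θ: [-1  1 -1  0 -1  0 -1 -1]
  I: [-1  1  1  1  1  0 -1  1]
  [T]: (-1)·-2+(-1)·1+(2)·0+(1)·0+(-2)·-1+(2)·-1+(-1)·0 = 1
  [L]: (-1)·0+(-1)·1+(2)·0+(1)·1+(-2)·1+(2)·-1+(-1)·0 = -4
  [Θ]: (-1)·-1+(-1)·1+(2)·-1+(1)·0+(-2)·0+(2)·-1+(-1)·-1 = -3
  [I]: (-1)·-1+(-1)·1+(2)·1+(1)·1+(-2)·0+(2)·-1+(-1)·1 = 0
⇒ T L^-4 Θ^-3

{"T": 1, "L": -4, "Θ": -3, "I": 0}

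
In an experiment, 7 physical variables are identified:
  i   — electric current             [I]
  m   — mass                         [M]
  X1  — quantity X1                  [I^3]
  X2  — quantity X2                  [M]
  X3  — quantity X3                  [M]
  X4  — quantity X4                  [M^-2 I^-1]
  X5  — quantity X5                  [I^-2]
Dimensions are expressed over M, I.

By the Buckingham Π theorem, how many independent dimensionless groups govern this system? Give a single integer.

5

Exponent matrix [M,I] × [i,m,X1,X2,X3,X4,X5]:
  M: [ 0  1  0  1  1 -2  0]
  I: [ 1  0  3  0  0 -1 -2]
RREF → pivots at {i,m} ⇒ r = 2
7 vars − rank 2 = 5 Π groups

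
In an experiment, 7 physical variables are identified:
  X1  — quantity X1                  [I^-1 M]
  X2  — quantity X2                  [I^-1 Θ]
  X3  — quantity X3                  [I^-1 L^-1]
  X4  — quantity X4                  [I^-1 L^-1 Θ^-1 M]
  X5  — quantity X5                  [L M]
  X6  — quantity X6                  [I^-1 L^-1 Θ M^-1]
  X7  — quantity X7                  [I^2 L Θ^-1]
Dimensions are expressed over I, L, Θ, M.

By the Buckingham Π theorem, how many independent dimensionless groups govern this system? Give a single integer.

4

Exponent matrix [I,L,Θ,M] × [X1,X2,X3,X4,X5,X6,X7]:
  I: [-1 -1 -1 -1  0 -1  2]
  L: [ 0  0 -1 -1  1 -1  1]
  Θ: [ 0  1  0 -1  0  1 -1]
  M: [ 1  0  0  1  1 -1  0]
Row reduction gives pivot columns X1,X2,X3; rank = 3
7 vars − rank 3 = 4 Π groups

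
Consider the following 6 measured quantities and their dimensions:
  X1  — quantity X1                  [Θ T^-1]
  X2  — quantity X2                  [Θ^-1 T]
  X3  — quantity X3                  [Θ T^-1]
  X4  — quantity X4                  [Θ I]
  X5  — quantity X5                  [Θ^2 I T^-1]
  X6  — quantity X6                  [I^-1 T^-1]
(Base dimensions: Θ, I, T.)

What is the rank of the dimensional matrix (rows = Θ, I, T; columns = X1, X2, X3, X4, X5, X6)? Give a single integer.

Dimensional matrix (Θ×I×T by X1×X2×X3×X4×X5×X6):
  Θ: [ 1 -1  1  1  2  0]
  I: [ 0  0  0  1  1 -1]
  T: [-1  1 -1  0 -1 -1]
RREF → pivots at {X1,X4} ⇒ r = 2

2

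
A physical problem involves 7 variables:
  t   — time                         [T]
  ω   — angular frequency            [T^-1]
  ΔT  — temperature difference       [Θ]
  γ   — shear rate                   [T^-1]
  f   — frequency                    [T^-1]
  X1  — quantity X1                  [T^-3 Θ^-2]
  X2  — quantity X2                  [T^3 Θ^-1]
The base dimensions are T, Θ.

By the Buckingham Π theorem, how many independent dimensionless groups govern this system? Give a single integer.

5

Write exponents as rows T,Θ / cols t,ω,ΔT,γ,f,X1,X2:
  T: [ 1 -1  0 -1 -1 -3  3]
  Θ: [ 0  0  1  0  0 -2 -1]
Echelon form has 2 nonzero rows (pivots: t,ΔT)
Π count = n − r = 7 − 2 = 5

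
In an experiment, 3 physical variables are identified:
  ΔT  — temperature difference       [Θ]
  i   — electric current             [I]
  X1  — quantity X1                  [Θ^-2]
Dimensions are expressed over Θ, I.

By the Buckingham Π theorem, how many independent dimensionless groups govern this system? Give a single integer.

1

Dimensional matrix (Θ×I by ΔT×i×X1):
  Θ: [ 1  0 -2]
  I: [ 0  1  0]
Echelon form has 2 nonzero rows (pivots: ΔT,i)
n=3, r=2 ⇒ 1 dimensionless group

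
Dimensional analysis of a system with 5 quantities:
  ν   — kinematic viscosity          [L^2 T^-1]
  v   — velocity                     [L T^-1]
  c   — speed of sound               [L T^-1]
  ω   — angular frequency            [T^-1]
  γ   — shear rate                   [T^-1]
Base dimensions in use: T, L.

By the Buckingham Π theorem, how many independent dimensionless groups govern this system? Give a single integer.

3

Exponent matrix [T,L] × [ν,v,c,ω,γ]:
  T: [-1 -1 -1 -1 -1]
  L: [ 2  1  1  0  0]
Row reduction gives pivot columns ν,v; rank = 2
Π count = n − r = 5 − 2 = 3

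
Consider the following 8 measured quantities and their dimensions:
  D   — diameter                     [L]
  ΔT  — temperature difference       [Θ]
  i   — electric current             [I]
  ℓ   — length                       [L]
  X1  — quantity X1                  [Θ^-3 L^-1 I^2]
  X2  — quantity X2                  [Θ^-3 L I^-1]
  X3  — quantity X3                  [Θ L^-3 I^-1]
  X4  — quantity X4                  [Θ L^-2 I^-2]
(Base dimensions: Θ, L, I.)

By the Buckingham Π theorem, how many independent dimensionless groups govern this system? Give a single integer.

Exponent matrix [Θ,L,I] × [D,ΔT,i,ℓ,X1,X2,X3,X4]:
  Θ: [ 0  1  0  0 -3 -3  1  1]
  L: [ 1  0  0  1 -1  1 -3 -2]
  I: [ 0  0  1  0  2 -1 -1 -2]
RREF → pivots at {D,ΔT,i} ⇒ r = 3
n=8, r=3 ⇒ 5 dimensionless groups

5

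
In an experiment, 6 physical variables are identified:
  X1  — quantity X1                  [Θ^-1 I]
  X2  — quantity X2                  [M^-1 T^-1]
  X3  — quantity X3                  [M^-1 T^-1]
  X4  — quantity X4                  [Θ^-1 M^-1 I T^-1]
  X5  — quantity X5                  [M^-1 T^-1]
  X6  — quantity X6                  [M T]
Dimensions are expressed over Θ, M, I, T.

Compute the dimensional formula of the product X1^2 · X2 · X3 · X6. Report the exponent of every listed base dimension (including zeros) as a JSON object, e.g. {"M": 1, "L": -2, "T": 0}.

{"Θ": -2, "M": -1, "I": 2, "T": -1}

Dimensional matrix (Θ×M×I×T by X1×X2×X3×X4×X5×X6):
  Θ: [-1  0  0 -1  0  0]
  M: [ 0 -1 -1 -1 -1  1]
  I: [ 1  0  0  1  0  0]
  T: [ 0 -1 -1 -1 -1  1]
  [Θ]: (2)·-1+(1)·0+(1)·0+(1)·0 = -2
  [M]: (2)·0+(1)·-1+(1)·-1+(1)·1 = -1
  [I]: (2)·1+(1)·0+(1)·0+(1)·0 = 2
  [T]: (2)·0+(1)·-1+(1)·-1+(1)·1 = -1
⇒ Θ^-2 M^-1 I^2 T^-1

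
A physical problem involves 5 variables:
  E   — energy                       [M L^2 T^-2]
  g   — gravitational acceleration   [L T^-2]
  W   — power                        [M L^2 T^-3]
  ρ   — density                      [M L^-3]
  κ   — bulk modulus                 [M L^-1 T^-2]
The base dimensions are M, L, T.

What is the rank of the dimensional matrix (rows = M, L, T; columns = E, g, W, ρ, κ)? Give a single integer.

3

Exponent matrix [M,L,T] × [E,g,W,ρ,κ]:
  M: [ 1  0  1  1  1]
  L: [ 2  1  2 -3 -1]
  T: [-2 -2 -3  0 -2]
RREF → pivots at {E,g,W} ⇒ r = 3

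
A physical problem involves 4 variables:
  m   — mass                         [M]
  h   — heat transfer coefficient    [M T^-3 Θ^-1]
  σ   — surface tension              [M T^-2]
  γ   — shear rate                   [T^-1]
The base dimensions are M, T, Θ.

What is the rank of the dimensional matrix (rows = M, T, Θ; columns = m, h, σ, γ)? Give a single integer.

Write exponents as rows M,T,Θ / cols m,h,σ,γ:
  M: [ 1  1  1  0]
  T: [ 0 -3 -2 -1]
  Θ: [ 0 -1  0  0]
RREF → pivots at {m,h,σ} ⇒ r = 3

3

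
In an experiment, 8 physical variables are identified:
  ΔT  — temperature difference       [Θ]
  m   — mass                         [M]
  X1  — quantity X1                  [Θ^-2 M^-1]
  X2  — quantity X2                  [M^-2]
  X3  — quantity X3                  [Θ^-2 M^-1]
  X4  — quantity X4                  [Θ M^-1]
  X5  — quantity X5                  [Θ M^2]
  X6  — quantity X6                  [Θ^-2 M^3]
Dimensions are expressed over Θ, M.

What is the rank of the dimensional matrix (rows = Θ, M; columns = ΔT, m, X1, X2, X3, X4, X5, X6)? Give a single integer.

2

Exponent matrix [Θ,M] × [ΔT,m,X1,X2,X3,X4,X5,X6]:
  Θ: [ 1  0 -2  0 -2  1  1 -2]
  M: [ 0  1 -1 -2 -1 -1  2  3]
Echelon form has 2 nonzero rows (pivots: ΔT,m)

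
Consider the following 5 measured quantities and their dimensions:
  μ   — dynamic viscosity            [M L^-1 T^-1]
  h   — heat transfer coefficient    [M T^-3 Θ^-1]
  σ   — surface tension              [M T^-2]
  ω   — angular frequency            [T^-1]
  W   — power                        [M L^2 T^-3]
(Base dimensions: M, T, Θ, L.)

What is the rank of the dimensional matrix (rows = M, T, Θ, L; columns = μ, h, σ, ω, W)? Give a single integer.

Write exponents as rows M,T,Θ,L / cols μ,h,σ,ω,W:
  M: [ 1  1  1  0  1]
  T: [-1 -3 -2 -1 -3]
  Θ: [ 0 -1  0  0  0]
  L: [-1  0  0  0  2]
Echelon form has 4 nonzero rows (pivots: μ,h,σ,ω)

4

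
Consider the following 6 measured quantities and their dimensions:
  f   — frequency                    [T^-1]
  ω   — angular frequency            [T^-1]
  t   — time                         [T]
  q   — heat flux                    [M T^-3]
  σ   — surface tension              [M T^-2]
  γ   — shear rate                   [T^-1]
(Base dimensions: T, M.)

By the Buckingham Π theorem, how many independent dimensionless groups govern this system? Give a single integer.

Dimensional matrix (T×M by f×ω×t×q×σ×γ):
  T: [-1 -1  1 -3 -2 -1]
  M: [ 0  0  0  1  1  0]
Echelon form has 2 nonzero rows (pivots: f,q)
6 vars − rank 2 = 4 Π groups

4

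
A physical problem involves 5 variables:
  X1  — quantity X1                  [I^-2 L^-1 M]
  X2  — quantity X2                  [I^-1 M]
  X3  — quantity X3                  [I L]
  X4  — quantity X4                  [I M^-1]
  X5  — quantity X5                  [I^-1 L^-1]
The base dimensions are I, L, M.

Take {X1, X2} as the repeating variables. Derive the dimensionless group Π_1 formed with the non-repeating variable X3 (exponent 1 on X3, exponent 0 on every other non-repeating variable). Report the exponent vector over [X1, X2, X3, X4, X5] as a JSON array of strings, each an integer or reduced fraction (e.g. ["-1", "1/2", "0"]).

Dimensional matrix (I×L×M by X1×X2×X3×X4×X5):
  I: [-2 -1  1  1 -1]
  L: [-1  0  1  0 -1]
  M: [ 1  1  0 -1  0]
Echelon form has 2 nonzero rows (pivots: X1,X2)
Repeat: X1,X2; free: X3,X4,X5
RREF:
  r0: [   1    0   -1    0    1]
  r1: [   0    1    1   -1   -1]
  r2: [   0    0    0    0    0]
Fix exponent of X3 at 1, X4 at 0, X5 at 0; solve each RREF row for its pivot's exponent:
  r0: exp(X1) + (-1)·1 = 0 ⇒ exp(X1) = 1
  r1: exp(X2) + (1)·1 = 0 ⇒ exp(X2) = -1
Π_1 = X1 · X2^-1 · X3

["1", "-1", "1", "0", "0"]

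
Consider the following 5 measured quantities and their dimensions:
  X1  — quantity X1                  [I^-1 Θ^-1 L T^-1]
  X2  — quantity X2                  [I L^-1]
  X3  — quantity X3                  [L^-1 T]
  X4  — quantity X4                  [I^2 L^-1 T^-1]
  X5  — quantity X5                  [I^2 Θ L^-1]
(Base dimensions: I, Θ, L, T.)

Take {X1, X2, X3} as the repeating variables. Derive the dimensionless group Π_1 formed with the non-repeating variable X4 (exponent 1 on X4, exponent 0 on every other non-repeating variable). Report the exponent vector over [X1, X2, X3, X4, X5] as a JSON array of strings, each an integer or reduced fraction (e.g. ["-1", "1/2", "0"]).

Write exponents as rows I,Θ,L,T / cols X1,X2,X3,X4,X5:
  I: [-1  1  0  2  2]
  Θ: [-1  0  0  0  1]
  L: [ 1 -1 -1 -1 -1]
  T: [-1  0  1 -1  0]
Row reduction gives pivot columns X1,X2,X3; rank = 3
Pivot set = {X1,X2,X3}, free = {X4,X5}
RREF:
  r0: [   1    0    0    0   -1]
  r1: [   0    1    0    2    1]
  r2: [   0    0    1   -1   -1]
  r3: [   0    0    0    0    0]
Fix exponent of X4 at 1, X5 at 0; solve each RREF row for its pivot's exponent:
  r0: exp(X1) + (0)·1 = 0 ⇒ exp(X1) = 0
  r1: exp(X2) + (2)·1 = 0 ⇒ exp(X2) = -2
  r2: exp(X3) + (-1)·1 = 0 ⇒ exp(X3) = 1
Π_1 = X2^-2 · X3 · X4

["0", "-2", "1", "1", "0"]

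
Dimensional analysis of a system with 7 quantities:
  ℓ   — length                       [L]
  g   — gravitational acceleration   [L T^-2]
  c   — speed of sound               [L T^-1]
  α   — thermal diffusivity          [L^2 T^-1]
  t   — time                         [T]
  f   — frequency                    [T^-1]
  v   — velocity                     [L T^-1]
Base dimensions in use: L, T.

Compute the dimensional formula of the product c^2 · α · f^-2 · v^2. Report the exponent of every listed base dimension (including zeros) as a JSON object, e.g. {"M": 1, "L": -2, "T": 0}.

{"L": 6, "T": -3}

Write exponents as rows L,T / cols ℓ,g,c,α,t,f,v:
  L: [ 1  1  1  2  0  0  1]
  T: [ 0 -2 -1 -1  1 -1 -1]
  [L]: (2)·1+(1)·2+(-2)·0+(2)·1 = 6
  [T]: (2)·-1+(1)·-1+(-2)·-1+(2)·-1 = -3
⇒ L^6 T^-3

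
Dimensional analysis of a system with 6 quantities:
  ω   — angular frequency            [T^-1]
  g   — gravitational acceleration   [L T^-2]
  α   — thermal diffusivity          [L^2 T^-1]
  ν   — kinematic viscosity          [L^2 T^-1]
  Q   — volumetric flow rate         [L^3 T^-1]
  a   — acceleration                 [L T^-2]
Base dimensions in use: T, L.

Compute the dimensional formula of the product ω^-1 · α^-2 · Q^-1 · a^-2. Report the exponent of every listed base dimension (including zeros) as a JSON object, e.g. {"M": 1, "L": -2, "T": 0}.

Exponent matrix [T,L] × [ω,g,α,ν,Q,a]:
  T: [-1 -2 -1 -1 -1 -2]
  L: [ 0  1  2  2  3  1]
  [T]: (-1)·-1+(-2)·-1+(-1)·-1+(-2)·-2 = 8
  [L]: (-1)·0+(-2)·2+(-1)·3+(-2)·1 = -9
⇒ T^8 L^-9

{"T": 8, "L": -9}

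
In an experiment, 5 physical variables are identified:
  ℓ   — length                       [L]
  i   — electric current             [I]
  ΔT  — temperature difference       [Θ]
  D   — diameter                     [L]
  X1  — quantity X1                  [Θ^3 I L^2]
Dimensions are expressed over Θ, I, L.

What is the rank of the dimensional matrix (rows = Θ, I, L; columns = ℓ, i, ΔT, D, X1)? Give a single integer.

Dimensional matrix (Θ×I×L by ℓ×i×ΔT×D×X1):
  Θ: [ 0  0  1  0  3]
  I: [ 0  1  0  0  1]
  L: [ 1  0  0  1  2]
Row reduction gives pivot columns ℓ,i,ΔT; rank = 3

3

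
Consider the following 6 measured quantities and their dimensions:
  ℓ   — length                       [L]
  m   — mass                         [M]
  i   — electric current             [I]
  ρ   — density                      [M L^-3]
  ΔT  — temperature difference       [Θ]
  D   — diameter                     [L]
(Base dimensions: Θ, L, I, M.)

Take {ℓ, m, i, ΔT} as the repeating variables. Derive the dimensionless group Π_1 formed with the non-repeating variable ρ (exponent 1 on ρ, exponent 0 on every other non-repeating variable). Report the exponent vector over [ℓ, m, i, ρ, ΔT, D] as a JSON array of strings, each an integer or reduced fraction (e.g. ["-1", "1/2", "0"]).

["3", "-1", "0", "1", "0", "0"]

Exponent matrix [Θ,L,I,M] × [ℓ,m,i,ρ,ΔT,D]:
  Θ: [ 0  0  0  0  1  0]
  L: [ 1  0  0 -3  0  1]
  I: [ 0  0  1  0  0  0]
  M: [ 0  1  0  1  0  0]
Row reduction gives pivot columns ℓ,m,i,ΔT; rank = 4
Pivot set = {ℓ,m,i,ΔT}, free = {ρ,D}
RREF:
  r0: [   1    0    0   -3    0    1]
  r1: [   0    1    0    1    0    0]
  r2: [   0    0    1    0    0    0]
  r3: [   0    0    0    0    1    0]
Fix exponent of ρ at 1, D at 0; solve each RREF row for its pivot's exponent:
  r0: exp(ℓ) + (-3)·1 = 0 ⇒ exp(ℓ) = 3
  r1: exp(m) + (1)·1 = 0 ⇒ exp(m) = -1
  r2: exp(i) + (0)·1 = 0 ⇒ exp(i) = 0
  r3: exp(ΔT) + (0)·1 = 0 ⇒ exp(ΔT) = 0
Π_1 = ℓ^3 · m^-1 · ρ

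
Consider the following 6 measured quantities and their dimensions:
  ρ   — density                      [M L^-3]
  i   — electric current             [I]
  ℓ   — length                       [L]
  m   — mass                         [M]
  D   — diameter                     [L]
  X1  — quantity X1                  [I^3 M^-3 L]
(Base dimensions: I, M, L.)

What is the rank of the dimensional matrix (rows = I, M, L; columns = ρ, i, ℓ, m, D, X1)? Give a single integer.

Dimensional matrix (I×M×L by ρ×i×ℓ×m×D×X1):
  I: [ 0  1  0  0  0  3]
  M: [ 1  0  0  1  0 -3]
  L: [-3  0  1  0  1  1]
Row reduction gives pivot columns ρ,i,ℓ; rank = 3

3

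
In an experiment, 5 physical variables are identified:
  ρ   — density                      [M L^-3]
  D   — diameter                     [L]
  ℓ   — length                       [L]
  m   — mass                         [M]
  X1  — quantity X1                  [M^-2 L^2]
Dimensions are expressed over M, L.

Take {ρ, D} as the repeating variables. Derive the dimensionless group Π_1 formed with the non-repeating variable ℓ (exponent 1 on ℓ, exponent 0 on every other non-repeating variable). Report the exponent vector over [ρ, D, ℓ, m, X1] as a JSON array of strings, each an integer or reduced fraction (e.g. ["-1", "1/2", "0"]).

Dimensional matrix (M×L by ρ×D×ℓ×m×X1):
  M: [ 1  0  0  1 -2]
  L: [-3  1  1  0  2]
Echelon form has 2 nonzero rows (pivots: ρ,D)
Pivot set = {ρ,D}, free = {ℓ,m,X1}
RREF:
  r0: [   1    0    0    1   -2]
  r1: [   0    1    1    3   -4]
Fix exponent of ℓ at 1, m at 0, X1 at 0; solve each RREF row for its pivot's exponent:
  r0: exp(ρ) + (0)·1 = 0 ⇒ exp(ρ) = 0
  r1: exp(D) + (1)·1 = 0 ⇒ exp(D) = -1
Π_1 = D^-1 · ℓ

["0", "-1", "1", "0", "0"]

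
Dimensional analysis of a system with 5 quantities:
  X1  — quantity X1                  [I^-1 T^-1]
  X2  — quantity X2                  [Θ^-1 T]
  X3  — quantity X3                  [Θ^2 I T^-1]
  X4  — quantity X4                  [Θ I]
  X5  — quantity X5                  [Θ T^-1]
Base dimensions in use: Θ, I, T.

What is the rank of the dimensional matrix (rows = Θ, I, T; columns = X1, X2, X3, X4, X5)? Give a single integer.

Write exponents as rows Θ,I,T / cols X1,X2,X3,X4,X5:
  Θ: [ 0 -1  2  1  1]
  I: [-1  0  1  1  0]
  T: [-1  1 -1  0 -1]
Echelon form has 2 nonzero rows (pivots: X1,X2)

2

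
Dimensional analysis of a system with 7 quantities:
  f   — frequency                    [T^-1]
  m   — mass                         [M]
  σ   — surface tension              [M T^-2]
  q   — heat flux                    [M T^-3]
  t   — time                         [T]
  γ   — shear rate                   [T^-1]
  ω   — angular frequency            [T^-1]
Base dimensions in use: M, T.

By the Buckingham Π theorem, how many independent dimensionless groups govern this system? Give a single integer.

Exponent matrix [M,T] × [f,m,σ,q,t,γ,ω]:
  M: [ 0  1  1  1  0  0  0]
  T: [-1  0 -2 -3  1 -1 -1]
Echelon form has 2 nonzero rows (pivots: f,m)
Π count = n − r = 7 − 2 = 5

5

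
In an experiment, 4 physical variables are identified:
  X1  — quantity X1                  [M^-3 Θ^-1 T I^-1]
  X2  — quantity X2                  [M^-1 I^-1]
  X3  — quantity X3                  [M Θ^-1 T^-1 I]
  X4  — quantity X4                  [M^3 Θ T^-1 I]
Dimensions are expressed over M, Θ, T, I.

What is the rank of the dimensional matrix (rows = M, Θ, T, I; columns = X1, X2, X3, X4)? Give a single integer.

3

Exponent matrix [M,Θ,T,I] × [X1,X2,X3,X4]:
  M: [-3 -1  1  3]
  Θ: [-1  0 -1  1]
  T: [ 1  0 -1 -1]
  I: [-1 -1  1  1]
Row reduction gives pivot columns X1,X2,X3; rank = 3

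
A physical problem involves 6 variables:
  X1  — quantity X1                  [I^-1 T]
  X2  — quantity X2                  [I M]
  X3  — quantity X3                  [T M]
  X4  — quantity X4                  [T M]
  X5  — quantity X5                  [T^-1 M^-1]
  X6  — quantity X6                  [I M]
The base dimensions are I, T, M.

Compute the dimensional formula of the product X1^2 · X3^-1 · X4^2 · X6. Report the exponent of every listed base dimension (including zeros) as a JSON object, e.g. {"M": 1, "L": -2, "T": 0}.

Exponent matrix [I,T,M] × [X1,X2,X3,X4,X5,X6]:
  I: [-1  1  0  0  0  1]
  T: [ 1  0  1  1 -1  0]
  M: [ 0  1  1  1 -1  1]
  [I]: (2)·-1+(-1)·0+(2)·0+(1)·1 = -1
  [T]: (2)·1+(-1)·1+(2)·1+(1)·0 = 3
  [M]: (2)·0+(-1)·1+(2)·1+(1)·1 = 2
⇒ I^-1 T^3 M^2

{"I": -1, "T": 3, "M": 2}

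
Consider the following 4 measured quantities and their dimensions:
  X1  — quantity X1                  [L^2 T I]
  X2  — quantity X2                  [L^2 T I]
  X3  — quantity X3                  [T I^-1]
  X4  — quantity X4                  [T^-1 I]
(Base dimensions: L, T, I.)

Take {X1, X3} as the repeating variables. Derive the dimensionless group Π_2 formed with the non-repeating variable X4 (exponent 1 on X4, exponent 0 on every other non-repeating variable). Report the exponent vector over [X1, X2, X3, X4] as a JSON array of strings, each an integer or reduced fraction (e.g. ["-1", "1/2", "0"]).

Write exponents as rows L,T,I / cols X1,X2,X3,X4:
  L: [ 2  2  0  0]
  T: [ 1  1  1 -1]
  I: [ 1  1 -1  1]
Echelon form has 2 nonzero rows (pivots: X1,X3)
Pivot set = {X1,X3}, free = {X2,X4}
RREF:
  r0: [   1    1    0    0]
  r1: [   0    0    1   -1]
  r2: [   0    0    0    0]
Fix exponent of X4 at 1, X2 at 0; solve each RREF row for its pivot's exponent:
  r0: exp(X1) + (0)·1 = 0 ⇒ exp(X1) = 0
  r1: exp(X3) + (-1)·1 = 0 ⇒ exp(X3) = 1
Π_2 = X3 · X4

["0", "0", "1", "1"]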